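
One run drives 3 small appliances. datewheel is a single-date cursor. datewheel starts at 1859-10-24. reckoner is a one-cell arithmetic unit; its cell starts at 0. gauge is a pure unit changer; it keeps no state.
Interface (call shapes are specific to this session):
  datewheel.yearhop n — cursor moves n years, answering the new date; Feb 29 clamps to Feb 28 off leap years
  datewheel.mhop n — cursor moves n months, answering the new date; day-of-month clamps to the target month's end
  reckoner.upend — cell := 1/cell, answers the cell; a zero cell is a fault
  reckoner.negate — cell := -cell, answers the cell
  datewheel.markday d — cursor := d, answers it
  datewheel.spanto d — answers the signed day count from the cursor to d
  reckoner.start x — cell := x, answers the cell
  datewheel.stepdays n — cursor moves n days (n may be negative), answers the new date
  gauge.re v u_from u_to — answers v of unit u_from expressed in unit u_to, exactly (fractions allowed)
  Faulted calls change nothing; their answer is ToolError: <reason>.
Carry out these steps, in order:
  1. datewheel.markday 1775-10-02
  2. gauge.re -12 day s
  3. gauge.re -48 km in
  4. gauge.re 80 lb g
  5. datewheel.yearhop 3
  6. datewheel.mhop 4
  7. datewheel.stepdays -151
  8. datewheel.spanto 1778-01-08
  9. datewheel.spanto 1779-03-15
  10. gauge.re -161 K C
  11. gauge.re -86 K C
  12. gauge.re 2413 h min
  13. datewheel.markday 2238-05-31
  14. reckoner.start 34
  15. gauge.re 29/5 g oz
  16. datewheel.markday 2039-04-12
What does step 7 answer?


Do: markday[d: 1775-10-02]
See: 1775-10-02
Do: re[v: -12; u_from: day; u_to: s]
See: -1036800
Do: re[v: -48; u_from: km; u_to: in]
See: -240000000/127
Do: re[v: 80; u_from: lb; u_to: g]
See: 45359237/1250
Do: yearhop[n: 3]
See: 1778-10-02
Do: mhop[n: 4]
See: 1779-02-02
Do: stepdays[n: -151]
See: 1778-09-04
Do: spanto[d: 1778-01-08]
See: -239
Do: spanto[d: 1779-03-15]
See: 192
Do: re[v: -161; u_from: K; u_to: C]
See: -8683/20
Do: re[v: -86; u_from: K; u_to: C]
See: -7183/20
Do: re[v: 2413; u_from: h; u_to: min]
See: 144780
Do: markday[d: 2238-05-31]
See: 2238-05-31
Do: start[x: 34]
See: 34
Do: re[v: 29/5; u_from: g; u_to: oz]
See: 9280000/45359237
Do: markday[d: 2039-04-12]
See: 2039-04-12

Answer: 1778-09-04


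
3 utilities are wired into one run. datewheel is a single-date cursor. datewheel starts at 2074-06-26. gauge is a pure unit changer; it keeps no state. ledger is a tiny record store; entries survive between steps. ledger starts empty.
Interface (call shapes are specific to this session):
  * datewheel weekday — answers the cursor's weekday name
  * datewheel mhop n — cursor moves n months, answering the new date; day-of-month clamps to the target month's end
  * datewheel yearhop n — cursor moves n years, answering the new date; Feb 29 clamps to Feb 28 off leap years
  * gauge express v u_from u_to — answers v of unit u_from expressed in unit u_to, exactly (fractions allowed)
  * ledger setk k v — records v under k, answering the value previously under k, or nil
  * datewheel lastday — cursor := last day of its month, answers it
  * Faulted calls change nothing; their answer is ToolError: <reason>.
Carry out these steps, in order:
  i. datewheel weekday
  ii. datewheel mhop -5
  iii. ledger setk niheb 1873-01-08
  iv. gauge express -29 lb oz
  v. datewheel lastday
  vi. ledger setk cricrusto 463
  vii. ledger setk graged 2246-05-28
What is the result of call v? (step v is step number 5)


Answer: 2074-01-31

Derivation:
~$ datewheel weekday
:: Tuesday
~$ datewheel mhop -5
:: 2074-01-26
~$ ledger setk niheb 1873-01-08
:: nil
~$ gauge express -29 lb oz
:: -464
~$ datewheel lastday
:: 2074-01-31
~$ ledger setk cricrusto 463
:: nil
~$ ledger setk graged 2246-05-28
:: nil


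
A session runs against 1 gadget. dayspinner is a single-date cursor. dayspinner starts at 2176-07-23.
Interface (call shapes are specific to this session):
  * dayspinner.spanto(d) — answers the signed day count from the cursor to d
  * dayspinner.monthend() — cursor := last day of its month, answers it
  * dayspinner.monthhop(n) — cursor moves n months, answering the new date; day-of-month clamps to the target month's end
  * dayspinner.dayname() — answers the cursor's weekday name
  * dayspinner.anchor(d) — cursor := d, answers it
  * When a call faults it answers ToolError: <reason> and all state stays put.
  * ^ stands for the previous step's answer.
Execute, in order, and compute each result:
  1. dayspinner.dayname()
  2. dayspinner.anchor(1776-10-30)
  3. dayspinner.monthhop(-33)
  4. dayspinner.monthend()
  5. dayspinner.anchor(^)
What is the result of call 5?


Answer: 1774-01-31

Derivation:
>>> dayspinner.dayname
= Tuesday
>>> dayspinner.anchor d: 1776-10-30
= 1776-10-30
>>> dayspinner.monthhop n: -33
= 1774-01-30
>>> dayspinner.monthend
= 1774-01-31
>>> dayspinner.anchor d: ^
= 1774-01-31


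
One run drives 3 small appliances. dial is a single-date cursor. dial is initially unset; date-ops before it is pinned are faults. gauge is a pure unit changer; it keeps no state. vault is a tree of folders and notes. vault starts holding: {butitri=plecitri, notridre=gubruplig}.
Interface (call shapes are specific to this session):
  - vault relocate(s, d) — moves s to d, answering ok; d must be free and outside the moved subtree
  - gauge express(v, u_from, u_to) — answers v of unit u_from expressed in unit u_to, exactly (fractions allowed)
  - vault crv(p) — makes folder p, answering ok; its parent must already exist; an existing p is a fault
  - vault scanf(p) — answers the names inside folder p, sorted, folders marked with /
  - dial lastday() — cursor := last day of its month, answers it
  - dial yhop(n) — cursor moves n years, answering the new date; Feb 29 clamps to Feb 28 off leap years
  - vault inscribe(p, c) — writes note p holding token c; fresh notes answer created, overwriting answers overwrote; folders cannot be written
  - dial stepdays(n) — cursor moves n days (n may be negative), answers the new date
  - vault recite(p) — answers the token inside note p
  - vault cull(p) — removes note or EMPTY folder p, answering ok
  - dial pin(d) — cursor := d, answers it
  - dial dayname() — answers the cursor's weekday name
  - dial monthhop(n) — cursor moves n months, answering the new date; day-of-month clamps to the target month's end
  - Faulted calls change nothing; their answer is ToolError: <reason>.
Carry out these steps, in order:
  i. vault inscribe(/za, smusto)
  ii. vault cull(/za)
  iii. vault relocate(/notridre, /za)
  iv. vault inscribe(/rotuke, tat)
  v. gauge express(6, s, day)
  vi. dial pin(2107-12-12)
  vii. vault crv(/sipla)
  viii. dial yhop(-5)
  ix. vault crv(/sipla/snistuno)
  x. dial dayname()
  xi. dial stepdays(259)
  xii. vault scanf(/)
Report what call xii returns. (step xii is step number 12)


Answer: [butitri, rotuke, sipla/, za]

Derivation:
I invoke vault inscribe(/za, smusto), and get created.
I invoke vault cull(/za), and get ok.
I call vault relocate(/notridre, /za), and observe ok.
I run vault inscribe(/rotuke, tat), giving created.
Calling gauge express(6, s, day), which returns 1/14400.
Then dial pin(2107-12-12), and get 2107-12-12.
Then vault crv(/sipla): ok.
Invoking dial yhop(-5), giving 2102-12-12.
Now I run vault crv(/sipla/snistuno), — result: ok.
Now I run dial dayname(): Tuesday.
I run dial stepdays(259), which returns 2103-08-28.
I run vault scanf(/), and observe [butitri, rotuke, sipla/, za].


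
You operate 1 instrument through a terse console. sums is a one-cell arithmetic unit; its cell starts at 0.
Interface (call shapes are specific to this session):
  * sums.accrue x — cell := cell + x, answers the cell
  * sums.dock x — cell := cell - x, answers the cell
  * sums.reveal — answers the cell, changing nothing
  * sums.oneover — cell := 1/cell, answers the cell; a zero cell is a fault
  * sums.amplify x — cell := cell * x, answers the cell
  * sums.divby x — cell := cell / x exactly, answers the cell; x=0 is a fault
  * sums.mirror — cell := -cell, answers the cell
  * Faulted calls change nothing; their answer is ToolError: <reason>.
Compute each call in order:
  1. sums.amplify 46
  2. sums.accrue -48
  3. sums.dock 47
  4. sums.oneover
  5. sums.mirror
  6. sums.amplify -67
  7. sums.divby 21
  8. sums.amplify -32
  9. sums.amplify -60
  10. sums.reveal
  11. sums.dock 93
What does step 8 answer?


Answer: 2144/1995

Derivation:
I run amplify using 46, → 0.
Next I call accrue using -48, — result: -48.
Now I run dock using 47, → -95.
Now I run oneover, — result: -1/95.
I use mirror: 1/95.
I invoke amplify using -67, giving -67/95.
I run divby using 21, → -67/1995.
Calling amplify using -32, and observe 2144/1995.
Calling amplify using -60, yielding -8576/133.
I run reveal(), which returns -8576/133.
Calling dock using 93, and observe -20945/133.


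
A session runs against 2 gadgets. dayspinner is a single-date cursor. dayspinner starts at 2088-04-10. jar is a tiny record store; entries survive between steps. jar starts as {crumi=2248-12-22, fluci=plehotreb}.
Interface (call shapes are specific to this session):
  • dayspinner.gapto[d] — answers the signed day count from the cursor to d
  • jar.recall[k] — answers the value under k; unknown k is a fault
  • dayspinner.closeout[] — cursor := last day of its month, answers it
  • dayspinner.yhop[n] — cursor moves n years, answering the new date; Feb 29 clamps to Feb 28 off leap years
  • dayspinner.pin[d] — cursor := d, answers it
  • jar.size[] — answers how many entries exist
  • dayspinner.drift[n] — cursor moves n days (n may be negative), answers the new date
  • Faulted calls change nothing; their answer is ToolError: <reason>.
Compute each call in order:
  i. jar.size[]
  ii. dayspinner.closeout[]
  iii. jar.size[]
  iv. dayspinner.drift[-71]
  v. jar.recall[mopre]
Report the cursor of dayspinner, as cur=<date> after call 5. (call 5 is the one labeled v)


[in] jar.size
  2
[in] dayspinner.closeout
  2088-04-30
[in] jar.size
  2
[in] dayspinner.drift n='-71'
  2088-02-19
[in] jar.recall k='mopre'
  ToolError: no such key mopre

Answer: cur=2088-02-19


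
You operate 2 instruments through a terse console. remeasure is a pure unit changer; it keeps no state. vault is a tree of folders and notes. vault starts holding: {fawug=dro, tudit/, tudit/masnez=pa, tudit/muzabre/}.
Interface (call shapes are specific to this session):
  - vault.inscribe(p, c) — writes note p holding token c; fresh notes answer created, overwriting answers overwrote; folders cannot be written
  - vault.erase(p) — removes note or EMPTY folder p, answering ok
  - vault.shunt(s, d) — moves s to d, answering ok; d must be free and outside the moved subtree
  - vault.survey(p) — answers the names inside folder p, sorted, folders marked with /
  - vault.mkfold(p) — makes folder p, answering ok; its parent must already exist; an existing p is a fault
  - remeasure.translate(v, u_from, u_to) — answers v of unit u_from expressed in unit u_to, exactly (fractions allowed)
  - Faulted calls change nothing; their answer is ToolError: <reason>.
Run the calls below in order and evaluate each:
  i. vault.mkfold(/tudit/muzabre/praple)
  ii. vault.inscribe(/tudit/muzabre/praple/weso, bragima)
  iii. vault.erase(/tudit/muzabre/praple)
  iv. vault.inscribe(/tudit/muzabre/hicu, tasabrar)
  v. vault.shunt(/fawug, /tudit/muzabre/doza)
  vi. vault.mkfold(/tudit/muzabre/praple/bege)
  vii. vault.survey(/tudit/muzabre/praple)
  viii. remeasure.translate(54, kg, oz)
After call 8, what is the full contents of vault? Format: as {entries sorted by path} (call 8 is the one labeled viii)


Next I call vault.mkfold passing p: /tudit/muzabre/praple, → ok.
Calling vault.inscribe passing p: /tudit/muzabre/praple/weso, c: bragima, — result: created.
Calling vault.erase passing p: /tudit/muzabre/praple, → ToolError: not empty.
I use vault.inscribe passing p: /tudit/muzabre/hicu, c: tasabrar: created.
I call vault.shunt passing s: /fawug, d: /tudit/muzabre/doza, — result: ok.
Calling vault.mkfold passing p: /tudit/muzabre/praple/bege, — result: ok.
Now I run vault.survey passing p: /tudit/muzabre/praple, yielding [bege/, weso].
Invoking remeasure.translate passing v: 54, u_from: kg, u_to: oz, and see 86400000000/45359237.

Answer: {tudit/, tudit/masnez=pa, tudit/muzabre/, tudit/muzabre/doza=dro, tudit/muzabre/hicu=tasabrar, tudit/muzabre/praple/, tudit/muzabre/praple/bege/, tudit/muzabre/praple/weso=bragima}


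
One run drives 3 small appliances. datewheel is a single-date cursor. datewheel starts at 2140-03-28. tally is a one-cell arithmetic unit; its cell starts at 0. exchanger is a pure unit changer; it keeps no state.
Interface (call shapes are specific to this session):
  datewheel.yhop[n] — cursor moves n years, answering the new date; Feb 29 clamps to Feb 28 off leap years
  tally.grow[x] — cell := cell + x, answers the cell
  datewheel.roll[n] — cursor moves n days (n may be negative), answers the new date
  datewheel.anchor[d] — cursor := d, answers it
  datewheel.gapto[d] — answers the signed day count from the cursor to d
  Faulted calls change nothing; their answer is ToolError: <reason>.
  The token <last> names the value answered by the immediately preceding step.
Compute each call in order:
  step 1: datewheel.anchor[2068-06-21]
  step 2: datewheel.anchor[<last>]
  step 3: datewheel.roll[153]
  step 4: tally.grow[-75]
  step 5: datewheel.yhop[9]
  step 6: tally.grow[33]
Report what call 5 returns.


Answer: 2077-11-21

Derivation:
>>> datewheel.anchor d: 2068-06-21
= 2068-06-21
>>> datewheel.anchor d: <last>
= 2068-06-21
>>> datewheel.roll n: 153
= 2068-11-21
>>> tally.grow x: -75
= -75
>>> datewheel.yhop n: 9
= 2077-11-21
>>> tally.grow x: 33
= -42


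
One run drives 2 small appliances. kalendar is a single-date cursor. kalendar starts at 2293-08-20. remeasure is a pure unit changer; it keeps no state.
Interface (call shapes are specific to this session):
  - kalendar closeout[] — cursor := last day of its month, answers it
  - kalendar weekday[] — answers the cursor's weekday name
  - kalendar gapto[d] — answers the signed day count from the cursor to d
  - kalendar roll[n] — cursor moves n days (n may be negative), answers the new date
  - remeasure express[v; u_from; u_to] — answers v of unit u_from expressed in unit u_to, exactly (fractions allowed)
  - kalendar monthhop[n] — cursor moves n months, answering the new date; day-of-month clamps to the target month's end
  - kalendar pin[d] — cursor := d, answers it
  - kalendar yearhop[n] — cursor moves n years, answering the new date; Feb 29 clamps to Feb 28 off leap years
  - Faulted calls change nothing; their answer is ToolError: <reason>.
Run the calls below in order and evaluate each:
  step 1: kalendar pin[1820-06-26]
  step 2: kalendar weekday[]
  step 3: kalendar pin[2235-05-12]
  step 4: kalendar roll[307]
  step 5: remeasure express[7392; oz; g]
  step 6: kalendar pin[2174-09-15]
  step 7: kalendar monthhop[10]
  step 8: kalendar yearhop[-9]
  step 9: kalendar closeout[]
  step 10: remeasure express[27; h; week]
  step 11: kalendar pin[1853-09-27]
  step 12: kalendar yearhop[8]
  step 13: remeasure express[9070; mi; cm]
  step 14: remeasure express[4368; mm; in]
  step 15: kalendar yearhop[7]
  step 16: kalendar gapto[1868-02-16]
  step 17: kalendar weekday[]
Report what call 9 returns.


Answer: 2166-07-31

Derivation:
! 1. kalendar pin(d=1820-06-26) => 1820-06-26
! 2. kalendar weekday() => Monday
! 3. kalendar pin(d=2235-05-12) => 2235-05-12
! 4. kalendar roll(n=307) => 2236-03-14
! 5. remeasure express(v=7392, u_from=oz, u_to=g) => 10477983747/50000
! 6. kalendar pin(d=2174-09-15) => 2174-09-15
! 7. kalendar monthhop(n=10) => 2175-07-15
! 8. kalendar yearhop(n=-9) => 2166-07-15
! 9. kalendar closeout() => 2166-07-31
! 10. remeasure express(v=27, u_from=h, u_to=week) => 9/56
! 11. kalendar pin(d=1853-09-27) => 1853-09-27
! 12. kalendar yearhop(n=8) => 1861-09-27
! 13. remeasure express(v=9070, u_from=mi, u_to=cm) => 1459675008
! 14. remeasure express(v=4368, u_from=mm, u_to=in) => 21840/127
! 15. kalendar yearhop(n=7) => 1868-09-27
! 16. kalendar gapto(d=1868-02-16) => -224
! 17. kalendar weekday() => Sunday


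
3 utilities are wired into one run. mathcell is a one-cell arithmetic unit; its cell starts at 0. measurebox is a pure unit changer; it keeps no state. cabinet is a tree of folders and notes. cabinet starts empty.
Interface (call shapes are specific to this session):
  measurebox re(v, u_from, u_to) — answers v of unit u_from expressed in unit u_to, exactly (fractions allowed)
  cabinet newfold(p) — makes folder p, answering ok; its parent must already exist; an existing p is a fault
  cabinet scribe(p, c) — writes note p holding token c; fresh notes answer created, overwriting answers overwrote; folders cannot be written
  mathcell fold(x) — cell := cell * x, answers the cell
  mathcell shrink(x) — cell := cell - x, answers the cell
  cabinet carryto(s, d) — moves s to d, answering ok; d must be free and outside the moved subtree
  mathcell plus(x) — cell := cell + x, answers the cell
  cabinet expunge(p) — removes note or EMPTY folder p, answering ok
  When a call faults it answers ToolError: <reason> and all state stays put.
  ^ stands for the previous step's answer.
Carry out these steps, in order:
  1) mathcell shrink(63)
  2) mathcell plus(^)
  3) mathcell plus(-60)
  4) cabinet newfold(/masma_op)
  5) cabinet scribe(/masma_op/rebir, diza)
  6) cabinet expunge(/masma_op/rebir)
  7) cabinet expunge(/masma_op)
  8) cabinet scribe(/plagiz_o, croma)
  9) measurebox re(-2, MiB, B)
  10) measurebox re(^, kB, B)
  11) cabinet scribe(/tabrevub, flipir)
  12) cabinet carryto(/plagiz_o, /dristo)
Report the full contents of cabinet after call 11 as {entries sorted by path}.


Calling mathcell shrink using x→63: -63.
I invoke mathcell plus using x→^, → -126.
Now I run mathcell plus using x→-60, and see -186.
I run cabinet newfold using p→/masma_op, giving ok.
Next I call cabinet scribe using p→/masma_op/rebir, c→diza, → created.
Using cabinet expunge using p→/masma_op/rebir, which returns ok.
I call cabinet expunge using p→/masma_op, → ok.
I invoke cabinet scribe using p→/plagiz_o, c→croma, yielding created.
Now I run measurebox re using v→-2, u_from→MiB, u_to→B, and see -2097152.
I try measurebox re using v→^, u_from→kB, u_to→B, → -2097152000.
I use cabinet scribe using p→/tabrevub, c→flipir, and observe created.
I run cabinet carryto using s→/plagiz_o, d→/dristo, — result: ok.

Answer: {plagiz_o=croma, tabrevub=flipir}


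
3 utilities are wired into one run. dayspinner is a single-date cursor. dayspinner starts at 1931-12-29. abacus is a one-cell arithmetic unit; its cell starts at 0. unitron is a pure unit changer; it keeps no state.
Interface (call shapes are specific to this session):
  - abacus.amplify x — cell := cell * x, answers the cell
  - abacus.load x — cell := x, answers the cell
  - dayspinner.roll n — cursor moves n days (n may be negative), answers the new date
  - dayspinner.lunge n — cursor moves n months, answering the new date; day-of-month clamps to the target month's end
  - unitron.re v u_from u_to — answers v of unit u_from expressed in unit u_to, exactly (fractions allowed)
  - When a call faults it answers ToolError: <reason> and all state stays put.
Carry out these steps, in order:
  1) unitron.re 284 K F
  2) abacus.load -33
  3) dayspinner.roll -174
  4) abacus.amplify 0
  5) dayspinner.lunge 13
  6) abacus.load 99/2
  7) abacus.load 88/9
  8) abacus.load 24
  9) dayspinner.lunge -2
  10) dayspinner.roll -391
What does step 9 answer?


! unitron.re(v→284, u_from→K, u_to→F) == 5153/100
! abacus.load(x→-33) == -33
! dayspinner.roll(n→-174) == 1931-07-08
! abacus.amplify(x→0) == 0
! dayspinner.lunge(n→13) == 1932-08-08
! abacus.load(x→99/2) == 99/2
! abacus.load(x→88/9) == 88/9
! abacus.load(x→24) == 24
! dayspinner.lunge(n→-2) == 1932-06-08
! dayspinner.roll(n→-391) == 1931-05-14

Answer: 1932-06-08


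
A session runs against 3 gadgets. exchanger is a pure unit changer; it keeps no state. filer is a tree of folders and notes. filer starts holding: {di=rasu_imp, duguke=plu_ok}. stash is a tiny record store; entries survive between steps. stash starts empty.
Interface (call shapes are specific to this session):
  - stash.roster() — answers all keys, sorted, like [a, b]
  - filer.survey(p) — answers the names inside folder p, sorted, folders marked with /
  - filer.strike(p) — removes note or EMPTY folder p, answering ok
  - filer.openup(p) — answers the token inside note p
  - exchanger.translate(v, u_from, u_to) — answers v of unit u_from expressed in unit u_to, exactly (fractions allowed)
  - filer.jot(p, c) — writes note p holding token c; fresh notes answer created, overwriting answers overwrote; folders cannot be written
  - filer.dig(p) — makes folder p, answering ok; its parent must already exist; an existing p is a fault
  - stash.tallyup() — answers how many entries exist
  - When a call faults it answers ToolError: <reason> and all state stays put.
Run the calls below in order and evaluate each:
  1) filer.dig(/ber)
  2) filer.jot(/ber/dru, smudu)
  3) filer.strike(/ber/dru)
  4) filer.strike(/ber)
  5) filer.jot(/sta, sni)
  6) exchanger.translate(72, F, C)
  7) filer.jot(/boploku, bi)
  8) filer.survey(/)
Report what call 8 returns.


==> dig(p=/ber)
<== ok
==> jot(p=/ber/dru, c=smudu)
<== created
==> strike(p=/ber/dru)
<== ok
==> strike(p=/ber)
<== ok
==> jot(p=/sta, c=sni)
<== created
==> translate(v=72, u_from=F, u_to=C)
<== 200/9
==> jot(p=/boploku, c=bi)
<== created
==> survey(p=/)
<== [boploku, di, duguke, sta]

Answer: [boploku, di, duguke, sta]


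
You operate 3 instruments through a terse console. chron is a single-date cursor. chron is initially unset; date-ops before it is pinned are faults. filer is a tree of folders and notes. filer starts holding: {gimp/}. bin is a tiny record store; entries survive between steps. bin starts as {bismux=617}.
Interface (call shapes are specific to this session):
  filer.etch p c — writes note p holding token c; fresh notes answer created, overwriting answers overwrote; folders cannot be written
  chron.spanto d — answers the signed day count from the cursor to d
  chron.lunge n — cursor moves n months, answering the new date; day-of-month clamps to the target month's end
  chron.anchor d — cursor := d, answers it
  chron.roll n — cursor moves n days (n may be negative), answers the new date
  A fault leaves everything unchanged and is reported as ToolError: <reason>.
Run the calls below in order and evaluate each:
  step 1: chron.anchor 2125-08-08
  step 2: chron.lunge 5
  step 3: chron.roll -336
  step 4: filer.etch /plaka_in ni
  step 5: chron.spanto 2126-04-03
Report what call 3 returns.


-> chron.anchor(d: 2125-08-08)
<- 2125-08-08
-> chron.lunge(n: 5)
<- 2126-01-08
-> chron.roll(n: -336)
<- 2125-02-06
-> filer.etch(p: /plaka_in, c: ni)
<- created
-> chron.spanto(d: 2126-04-03)
<- 421

Answer: 2125-02-06


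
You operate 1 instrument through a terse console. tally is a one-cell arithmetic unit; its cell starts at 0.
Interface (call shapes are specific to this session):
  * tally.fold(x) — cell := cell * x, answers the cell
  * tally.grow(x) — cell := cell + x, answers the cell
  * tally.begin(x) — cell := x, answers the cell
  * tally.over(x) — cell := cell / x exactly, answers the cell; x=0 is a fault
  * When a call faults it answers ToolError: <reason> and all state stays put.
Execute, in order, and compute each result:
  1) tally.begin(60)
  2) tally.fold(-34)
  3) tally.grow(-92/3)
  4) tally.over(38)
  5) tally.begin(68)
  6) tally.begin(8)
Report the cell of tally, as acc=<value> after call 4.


Answer: acc=-3106/57

Derivation:
Do: tally.begin[60]
See: 60
Do: tally.fold[-34]
See: -2040
Do: tally.grow[-92/3]
See: -6212/3
Do: tally.over[38]
See: -3106/57
Do: tally.begin[68]
See: 68
Do: tally.begin[8]
See: 8


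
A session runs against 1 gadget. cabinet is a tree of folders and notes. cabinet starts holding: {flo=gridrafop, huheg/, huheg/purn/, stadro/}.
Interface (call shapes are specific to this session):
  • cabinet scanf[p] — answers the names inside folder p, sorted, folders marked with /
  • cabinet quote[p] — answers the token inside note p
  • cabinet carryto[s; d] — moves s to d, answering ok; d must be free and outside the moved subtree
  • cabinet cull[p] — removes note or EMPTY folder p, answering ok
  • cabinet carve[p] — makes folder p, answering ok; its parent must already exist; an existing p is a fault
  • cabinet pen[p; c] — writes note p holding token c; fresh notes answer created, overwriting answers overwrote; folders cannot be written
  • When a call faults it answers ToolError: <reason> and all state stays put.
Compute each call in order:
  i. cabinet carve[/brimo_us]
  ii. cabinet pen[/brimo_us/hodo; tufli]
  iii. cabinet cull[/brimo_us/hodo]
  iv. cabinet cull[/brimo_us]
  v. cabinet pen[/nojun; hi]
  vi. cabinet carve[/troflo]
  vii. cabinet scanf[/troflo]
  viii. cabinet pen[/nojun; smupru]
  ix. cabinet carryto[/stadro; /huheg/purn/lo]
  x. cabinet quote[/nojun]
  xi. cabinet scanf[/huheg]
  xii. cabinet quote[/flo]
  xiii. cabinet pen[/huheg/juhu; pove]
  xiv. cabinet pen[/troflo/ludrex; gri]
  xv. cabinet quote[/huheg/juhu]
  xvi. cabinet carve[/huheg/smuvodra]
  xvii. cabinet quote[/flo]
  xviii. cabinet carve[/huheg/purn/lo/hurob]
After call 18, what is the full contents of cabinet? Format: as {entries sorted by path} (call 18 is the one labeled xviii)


;; 1. cabinet carve(p: /brimo_us) -> ok
;; 2. cabinet pen(p: /brimo_us/hodo, c: tufli) -> created
;; 3. cabinet cull(p: /brimo_us/hodo) -> ok
;; 4. cabinet cull(p: /brimo_us) -> ok
;; 5. cabinet pen(p: /nojun, c: hi) -> created
;; 6. cabinet carve(p: /troflo) -> ok
;; 7. cabinet scanf(p: /troflo) -> []
;; 8. cabinet pen(p: /nojun, c: smupru) -> overwrote
;; 9. cabinet carryto(s: /stadro, d: /huheg/purn/lo) -> ok
;; 10. cabinet quote(p: /nojun) -> smupru
;; 11. cabinet scanf(p: /huheg) -> [purn/]
;; 12. cabinet quote(p: /flo) -> gridrafop
;; 13. cabinet pen(p: /huheg/juhu, c: pove) -> created
;; 14. cabinet pen(p: /troflo/ludrex, c: gri) -> created
;; 15. cabinet quote(p: /huheg/juhu) -> pove
;; 16. cabinet carve(p: /huheg/smuvodra) -> ok
;; 17. cabinet quote(p: /flo) -> gridrafop
;; 18. cabinet carve(p: /huheg/purn/lo/hurob) -> ok

Answer: {flo=gridrafop, huheg/, huheg/juhu=pove, huheg/purn/, huheg/purn/lo/, huheg/purn/lo/hurob/, huheg/smuvodra/, nojun=smupru, troflo/, troflo/ludrex=gri}


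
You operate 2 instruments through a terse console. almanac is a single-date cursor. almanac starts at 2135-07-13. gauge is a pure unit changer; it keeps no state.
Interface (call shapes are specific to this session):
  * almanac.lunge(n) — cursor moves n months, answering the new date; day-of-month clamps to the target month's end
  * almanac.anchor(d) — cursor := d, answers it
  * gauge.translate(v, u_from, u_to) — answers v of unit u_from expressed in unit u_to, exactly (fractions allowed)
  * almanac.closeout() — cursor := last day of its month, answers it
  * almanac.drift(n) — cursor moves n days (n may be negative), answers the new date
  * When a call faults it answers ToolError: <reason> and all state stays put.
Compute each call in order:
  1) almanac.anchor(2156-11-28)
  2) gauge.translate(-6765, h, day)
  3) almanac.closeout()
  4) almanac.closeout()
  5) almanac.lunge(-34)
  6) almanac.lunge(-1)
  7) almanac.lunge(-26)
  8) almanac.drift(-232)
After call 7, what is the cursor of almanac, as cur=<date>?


;; almanac.anchor(d='2156-11-28') => 2156-11-28
;; gauge.translate(v='-6765', u_from='h', u_to='day') => -2255/8
;; almanac.closeout() => 2156-11-30
;; almanac.closeout() => 2156-11-30
;; almanac.lunge(n='-34') => 2154-01-30
;; almanac.lunge(n='-1') => 2153-12-30
;; almanac.lunge(n='-26') => 2151-10-30
;; almanac.drift(n='-232') => 2151-03-12

Answer: cur=2151-10-30


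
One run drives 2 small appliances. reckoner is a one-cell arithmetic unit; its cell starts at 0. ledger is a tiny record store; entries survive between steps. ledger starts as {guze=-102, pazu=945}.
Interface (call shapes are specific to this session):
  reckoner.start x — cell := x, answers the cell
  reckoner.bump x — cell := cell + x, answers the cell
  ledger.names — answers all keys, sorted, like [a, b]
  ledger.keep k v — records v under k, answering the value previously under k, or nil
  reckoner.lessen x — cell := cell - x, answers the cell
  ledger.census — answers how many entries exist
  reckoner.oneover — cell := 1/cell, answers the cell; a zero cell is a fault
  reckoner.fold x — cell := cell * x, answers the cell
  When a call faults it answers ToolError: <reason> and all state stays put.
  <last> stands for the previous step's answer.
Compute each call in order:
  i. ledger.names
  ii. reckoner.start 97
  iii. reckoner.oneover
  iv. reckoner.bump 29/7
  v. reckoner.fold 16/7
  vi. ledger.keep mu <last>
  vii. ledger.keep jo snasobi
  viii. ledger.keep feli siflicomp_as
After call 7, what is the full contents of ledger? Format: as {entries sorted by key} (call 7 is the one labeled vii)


Answer: {guze=-102, jo=snasobi, mu=45120/4753, pazu=945}

Derivation:
-- ledger.names() ~> [guze, pazu]
-- reckoner.start(x=97) ~> 97
-- reckoner.oneover() ~> 1/97
-- reckoner.bump(x=29/7) ~> 2820/679
-- reckoner.fold(x=16/7) ~> 45120/4753
-- ledger.keep(k=mu, v=<last>) ~> nil
-- ledger.keep(k=jo, v=snasobi) ~> nil
-- ledger.keep(k=feli, v=siflicomp_as) ~> nil


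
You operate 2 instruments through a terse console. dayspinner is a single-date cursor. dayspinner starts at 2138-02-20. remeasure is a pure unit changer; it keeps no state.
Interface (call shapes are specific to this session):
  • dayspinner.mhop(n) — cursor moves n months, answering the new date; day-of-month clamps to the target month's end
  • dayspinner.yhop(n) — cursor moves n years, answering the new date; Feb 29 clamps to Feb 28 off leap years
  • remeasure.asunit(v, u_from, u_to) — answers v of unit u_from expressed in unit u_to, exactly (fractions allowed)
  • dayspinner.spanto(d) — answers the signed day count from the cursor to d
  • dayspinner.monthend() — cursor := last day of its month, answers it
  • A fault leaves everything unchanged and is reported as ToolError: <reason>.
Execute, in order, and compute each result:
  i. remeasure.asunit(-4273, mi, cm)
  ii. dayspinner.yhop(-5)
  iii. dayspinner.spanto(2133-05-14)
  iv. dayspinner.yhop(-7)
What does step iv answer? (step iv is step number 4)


Step: remeasure.asunit[v=-4273; u_from=mi; u_to=cm]
Result: -3438363456/5
Step: dayspinner.yhop[n=-5]
Result: 2133-02-20
Step: dayspinner.spanto[d=2133-05-14]
Result: 83
Step: dayspinner.yhop[n=-7]
Result: 2126-02-20

Answer: 2126-02-20


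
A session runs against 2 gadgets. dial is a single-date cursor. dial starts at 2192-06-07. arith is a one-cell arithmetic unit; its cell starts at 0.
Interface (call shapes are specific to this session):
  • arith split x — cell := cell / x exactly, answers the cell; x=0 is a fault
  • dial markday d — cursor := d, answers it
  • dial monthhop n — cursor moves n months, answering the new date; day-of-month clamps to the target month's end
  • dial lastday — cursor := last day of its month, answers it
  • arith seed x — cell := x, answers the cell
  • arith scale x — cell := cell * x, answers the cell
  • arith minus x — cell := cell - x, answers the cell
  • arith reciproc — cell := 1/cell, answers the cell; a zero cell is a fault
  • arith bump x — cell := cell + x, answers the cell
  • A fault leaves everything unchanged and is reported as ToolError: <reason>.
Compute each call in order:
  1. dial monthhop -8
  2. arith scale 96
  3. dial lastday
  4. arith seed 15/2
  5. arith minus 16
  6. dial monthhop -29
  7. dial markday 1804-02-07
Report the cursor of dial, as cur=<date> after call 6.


;; dial monthhop(n='-8') -> 2191-10-07
;; arith scale(x='96') -> 0
;; dial lastday() -> 2191-10-31
;; arith seed(x='15/2') -> 15/2
;; arith minus(x='16') -> -17/2
;; dial monthhop(n='-29') -> 2189-05-31
;; dial markday(d='1804-02-07') -> 1804-02-07

Answer: cur=2189-05-31


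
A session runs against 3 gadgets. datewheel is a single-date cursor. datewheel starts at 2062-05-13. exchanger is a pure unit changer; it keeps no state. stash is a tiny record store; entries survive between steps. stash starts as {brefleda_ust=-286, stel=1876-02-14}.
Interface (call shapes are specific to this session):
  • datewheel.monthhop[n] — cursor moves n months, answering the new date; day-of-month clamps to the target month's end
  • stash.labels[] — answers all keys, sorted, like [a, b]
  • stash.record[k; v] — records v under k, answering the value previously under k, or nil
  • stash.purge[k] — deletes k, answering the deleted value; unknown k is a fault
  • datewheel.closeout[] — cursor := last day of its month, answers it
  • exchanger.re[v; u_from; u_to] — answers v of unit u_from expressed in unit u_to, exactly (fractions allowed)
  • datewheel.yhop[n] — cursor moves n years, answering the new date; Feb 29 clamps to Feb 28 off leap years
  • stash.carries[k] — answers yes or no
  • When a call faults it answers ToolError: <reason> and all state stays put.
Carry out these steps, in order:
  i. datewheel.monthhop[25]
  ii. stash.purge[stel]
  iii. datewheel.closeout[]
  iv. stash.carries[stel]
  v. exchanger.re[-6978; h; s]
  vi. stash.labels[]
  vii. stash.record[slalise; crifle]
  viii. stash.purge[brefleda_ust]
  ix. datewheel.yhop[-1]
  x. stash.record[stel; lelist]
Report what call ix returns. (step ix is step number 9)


CALL datewheel.monthhop[n→25]
RET  2064-06-13
CALL stash.purge[k→stel]
RET  1876-02-14
CALL datewheel.closeout[]
RET  2064-06-30
CALL stash.carries[k→stel]
RET  no
CALL exchanger.re[v→-6978; u_from→h; u_to→s]
RET  -25120800
CALL stash.labels[]
RET  [brefleda_ust]
CALL stash.record[k→slalise; v→crifle]
RET  nil
CALL stash.purge[k→brefleda_ust]
RET  -286
CALL datewheel.yhop[n→-1]
RET  2063-06-30
CALL stash.record[k→stel; v→lelist]
RET  nil

Answer: 2063-06-30


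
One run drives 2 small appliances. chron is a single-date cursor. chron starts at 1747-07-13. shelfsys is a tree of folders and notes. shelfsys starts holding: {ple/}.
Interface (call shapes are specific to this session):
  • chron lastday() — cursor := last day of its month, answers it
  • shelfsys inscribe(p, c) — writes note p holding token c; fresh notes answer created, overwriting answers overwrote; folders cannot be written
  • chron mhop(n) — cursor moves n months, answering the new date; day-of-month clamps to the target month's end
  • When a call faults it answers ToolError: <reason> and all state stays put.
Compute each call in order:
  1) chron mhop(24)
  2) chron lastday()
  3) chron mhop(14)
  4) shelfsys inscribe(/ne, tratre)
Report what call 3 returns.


Now I run chron mhop using 24, giving 1749-07-13.
Calling chron lastday(), — result: 1749-07-31.
Invoking chron mhop using 14, and observe 1750-09-30.
I use shelfsys inscribe using /ne, tratre, giving created.

Answer: 1750-09-30


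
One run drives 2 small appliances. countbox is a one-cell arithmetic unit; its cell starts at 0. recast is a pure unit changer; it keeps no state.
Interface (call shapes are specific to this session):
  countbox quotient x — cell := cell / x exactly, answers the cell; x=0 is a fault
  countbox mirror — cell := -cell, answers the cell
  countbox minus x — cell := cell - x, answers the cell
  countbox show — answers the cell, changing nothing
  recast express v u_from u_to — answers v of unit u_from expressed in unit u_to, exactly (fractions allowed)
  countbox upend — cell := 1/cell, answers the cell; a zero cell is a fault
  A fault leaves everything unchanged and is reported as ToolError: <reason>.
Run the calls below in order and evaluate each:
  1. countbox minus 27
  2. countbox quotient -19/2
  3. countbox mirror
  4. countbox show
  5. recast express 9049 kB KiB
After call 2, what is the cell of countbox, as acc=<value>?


;; 1. countbox minus(x='27') -> -27
;; 2. countbox quotient(x='-19/2') -> 54/19
;; 3. countbox mirror() -> -54/19
;; 4. countbox show() -> -54/19
;; 5. recast express(v='9049', u_from='kB', u_to='KiB') -> 1131125/128

Answer: acc=54/19


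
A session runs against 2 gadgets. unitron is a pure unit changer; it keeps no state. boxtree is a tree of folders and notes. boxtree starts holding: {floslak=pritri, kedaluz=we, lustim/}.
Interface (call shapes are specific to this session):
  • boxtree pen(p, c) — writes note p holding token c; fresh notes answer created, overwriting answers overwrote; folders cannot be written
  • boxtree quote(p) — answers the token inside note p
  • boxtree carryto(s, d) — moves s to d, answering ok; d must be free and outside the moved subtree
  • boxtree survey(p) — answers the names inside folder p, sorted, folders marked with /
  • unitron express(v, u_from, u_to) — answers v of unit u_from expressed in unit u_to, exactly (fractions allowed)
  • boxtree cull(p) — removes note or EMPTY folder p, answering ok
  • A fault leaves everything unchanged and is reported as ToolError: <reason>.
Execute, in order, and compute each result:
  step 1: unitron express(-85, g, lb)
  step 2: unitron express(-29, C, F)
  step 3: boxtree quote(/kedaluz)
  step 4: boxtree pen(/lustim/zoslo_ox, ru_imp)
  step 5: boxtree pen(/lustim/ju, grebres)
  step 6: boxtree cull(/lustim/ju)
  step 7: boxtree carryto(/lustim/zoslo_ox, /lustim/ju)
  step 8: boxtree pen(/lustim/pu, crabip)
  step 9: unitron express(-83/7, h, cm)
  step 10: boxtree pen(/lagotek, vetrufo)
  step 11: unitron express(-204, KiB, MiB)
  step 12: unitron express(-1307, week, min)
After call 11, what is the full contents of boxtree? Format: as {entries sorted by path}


Answer: {floslak=pritri, kedaluz=we, lagotek=vetrufo, lustim/, lustim/ju=ru_imp, lustim/pu=crabip}

Derivation:
% 1. unitron express(-85, g, lb) -> -8500000/45359237
% 2. unitron express(-29, C, F) -> -101/5
% 3. boxtree quote(/kedaluz) -> we
% 4. boxtree pen(/lustim/zoslo_ox, ru_imp) -> created
% 5. boxtree pen(/lustim/ju, grebres) -> created
% 6. boxtree cull(/lustim/ju) -> ok
% 7. boxtree carryto(/lustim/zoslo_ox, /lustim/ju) -> ok
% 8. boxtree pen(/lustim/pu, crabip) -> created
% 9. unitron express(-83/7, h, cm) -> ToolError: incompatible units
% 10. boxtree pen(/lagotek, vetrufo) -> created
% 11. unitron express(-204, KiB, MiB) -> -51/256
% 12. unitron express(-1307, week, min) -> -13174560


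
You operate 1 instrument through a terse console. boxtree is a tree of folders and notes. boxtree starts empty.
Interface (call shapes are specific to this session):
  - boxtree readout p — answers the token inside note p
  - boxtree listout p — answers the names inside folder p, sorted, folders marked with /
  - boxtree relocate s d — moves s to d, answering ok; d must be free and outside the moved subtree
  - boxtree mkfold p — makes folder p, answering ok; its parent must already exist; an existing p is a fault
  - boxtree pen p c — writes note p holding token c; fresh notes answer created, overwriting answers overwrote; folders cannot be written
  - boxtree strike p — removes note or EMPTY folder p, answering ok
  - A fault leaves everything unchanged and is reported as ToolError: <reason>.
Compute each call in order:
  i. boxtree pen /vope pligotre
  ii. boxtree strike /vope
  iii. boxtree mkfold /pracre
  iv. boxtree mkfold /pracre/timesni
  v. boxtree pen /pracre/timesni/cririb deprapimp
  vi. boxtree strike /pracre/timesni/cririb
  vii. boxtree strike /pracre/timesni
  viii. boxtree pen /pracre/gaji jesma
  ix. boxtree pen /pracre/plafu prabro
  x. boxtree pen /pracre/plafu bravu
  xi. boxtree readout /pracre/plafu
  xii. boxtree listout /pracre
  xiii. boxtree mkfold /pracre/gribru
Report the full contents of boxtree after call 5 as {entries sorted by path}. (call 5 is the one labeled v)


Answer: {pracre/, pracre/timesni/, pracre/timesni/cririb=deprapimp}

Derivation:
>> boxtree pen(/vope, pligotre)
<< created
>> boxtree strike(/vope)
<< ok
>> boxtree mkfold(/pracre)
<< ok
>> boxtree mkfold(/pracre/timesni)
<< ok
>> boxtree pen(/pracre/timesni/cririb, deprapimp)
<< created
>> boxtree strike(/pracre/timesni/cririb)
<< ok
>> boxtree strike(/pracre/timesni)
<< ok
>> boxtree pen(/pracre/gaji, jesma)
<< created
>> boxtree pen(/pracre/plafu, prabro)
<< created
>> boxtree pen(/pracre/plafu, bravu)
<< overwrote
>> boxtree readout(/pracre/plafu)
<< bravu
>> boxtree listout(/pracre)
<< [gaji, plafu]
>> boxtree mkfold(/pracre/gribru)
<< ok
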